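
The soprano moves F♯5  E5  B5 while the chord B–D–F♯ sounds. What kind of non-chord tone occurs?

The harmony at that moment is B minor triad (B, D, F♯); E5 is not a chord tone.
It is approached by step down from F♯5 and left by leap up to B5.
Step in, leap out — an escape tone.

E5 is an escape tone.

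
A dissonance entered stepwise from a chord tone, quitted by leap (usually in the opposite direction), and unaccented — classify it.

Approach: by step. Departure: by leap. Metric position: weak.
Step in, leap out, from a weak position — an escape tone (échappée). (It is the mirror image of the appoggiatura, which leaps in and steps out on a strong beat.)

Escape tone.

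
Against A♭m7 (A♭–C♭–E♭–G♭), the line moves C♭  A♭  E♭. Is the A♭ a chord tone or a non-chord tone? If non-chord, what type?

Chord tone (the root of Ab minor seventh chord).

Ab minor seventh chord contains A♭, C♭, E♭, G♭; A♭ is the root, so it is a chord tone.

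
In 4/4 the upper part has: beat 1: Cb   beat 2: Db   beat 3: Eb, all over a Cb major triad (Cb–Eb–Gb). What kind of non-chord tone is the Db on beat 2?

Passing tone.

The harmony at that moment is Cb major triad (Cb, Eb, Gb); Db is not a chord tone.
It is approached by step up from Cb and left by step up to Eb.
Step in, step out in the same direction — a passing tone.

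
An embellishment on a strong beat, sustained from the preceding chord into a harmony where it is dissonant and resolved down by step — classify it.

Approach: by preparation — the pitch is first a chord tone, then held (tied or repeated) while the harmony changes under it. Departure: down by step. Metric position: strong.
A prepared dissonance that resolves downward by step — a suspension. (The same figure resolving upward would be a retardation.)

Suspension.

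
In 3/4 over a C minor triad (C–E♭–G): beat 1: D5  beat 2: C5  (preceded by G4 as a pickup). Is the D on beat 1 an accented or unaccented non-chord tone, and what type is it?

Accented appoggiatura.

The harmony at that moment is C minor triad (C, E♭, G); D5 is not a chord tone.
It is approached by leap up from G4 and left by step down to C5.
Leap in, step out — an appoggiatura.
It falls on the downbeat, so it is accented.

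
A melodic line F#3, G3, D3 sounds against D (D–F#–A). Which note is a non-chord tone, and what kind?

The harmony at that moment is D major triad (D, F#, A); G3 is not a chord tone.
It is approached by step up from F#3 and left by leap down to D3.
Step in, leap out — an escape tone.

G3 is an escape tone.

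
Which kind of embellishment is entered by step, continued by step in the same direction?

Passing tone.

Approach: by step. Departure: by step, continuing in the same direction.
Stepwise on both sides with no change of direction means the note fills in the space between two different chord tones — a passing tone. (Had it turned back to its starting note it would be a neighbor tone instead.)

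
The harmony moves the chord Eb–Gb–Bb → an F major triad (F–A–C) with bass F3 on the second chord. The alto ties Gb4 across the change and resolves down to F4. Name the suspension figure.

9–8 suspension.

At the second chord the bass is F3. The suspended Gb4 lies a ninth above the bass; after resolving down by step to F4, the interval above the bass becomes an octave.
Suspension figures are named by those two intervals: 9–8.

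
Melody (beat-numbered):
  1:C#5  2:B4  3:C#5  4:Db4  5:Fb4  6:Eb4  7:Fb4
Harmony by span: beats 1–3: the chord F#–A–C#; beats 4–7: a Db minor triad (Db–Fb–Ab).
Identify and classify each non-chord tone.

B4 (beat 2) — neighbor tone; Eb4 (beat 6) — neighbor tone.

The harmony at that moment is F# minor triad (F#, A, C#); B4 is not a chord tone.
It is approached by step down from C#5 and left by step up to C#5.
Step away and step back to the same note — a neighbor tone (lower neighbor).
The harmony at that moment is Db minor triad (Db, Fb, Ab); Eb4 is not a chord tone.
It is approached by step down from Fb4 and left by step up to Fb4.
Step away and step back to the same note — a neighbor tone (lower neighbor).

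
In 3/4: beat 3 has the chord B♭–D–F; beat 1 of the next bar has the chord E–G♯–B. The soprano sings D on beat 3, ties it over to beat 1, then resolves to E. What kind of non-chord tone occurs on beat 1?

The harmony at that moment is E major triad (E, G♯, B); D is not a chord tone.
It is held over (the same pitch as the preceding D) and left by step up to E.
Held over from the previous chord and resolving up by step — a retardation.

Retardation.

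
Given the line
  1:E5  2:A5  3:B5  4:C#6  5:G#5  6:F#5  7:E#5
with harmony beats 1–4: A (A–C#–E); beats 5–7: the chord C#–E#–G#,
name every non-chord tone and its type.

B5 (beat 3) — passing tone; F#5 (beat 6) — passing tone.

The harmony at that moment is A major triad (A, C#, E); B5 is not a chord tone.
It is approached by step up from A5 and left by step up to C#6.
Step in, step out in the same direction — a passing tone.
The harmony at that moment is C# major triad (C#, E#, G#); F#5 is not a chord tone.
It is approached by step down from G#5 and left by step down to E#5.
Step in, step out in the same direction — a passing tone.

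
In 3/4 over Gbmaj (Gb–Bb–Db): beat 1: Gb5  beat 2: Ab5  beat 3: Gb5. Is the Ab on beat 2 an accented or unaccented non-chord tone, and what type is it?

Unaccented neighbor tone.

The harmony at that moment is Gb major triad (Gb, Bb, Db); Ab5 is not a chord tone.
It is approached by step up from Gb5 and left by step down to Gb5.
Step away and step back to the same note — a neighbor tone (upper neighbor).
It falls on a weak beat, so it is unaccented.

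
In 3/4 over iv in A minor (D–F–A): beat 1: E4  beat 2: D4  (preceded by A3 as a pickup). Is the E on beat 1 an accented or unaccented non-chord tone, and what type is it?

The harmony at that moment is D minor triad (D, F, A); E4 is not a chord tone.
It is approached by leap up from A3 and left by step down to D4.
Leap in, step out — an appoggiatura.
It falls on the downbeat, so it is accented.

Accented appoggiatura.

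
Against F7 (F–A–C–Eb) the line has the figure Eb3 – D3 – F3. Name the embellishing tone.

The harmony at that moment is F dominant seventh chord (F, A, C, Eb); D3 is not a chord tone.
It is approached by step down from Eb3 and left by leap up to F3.
Step in, leap out — an escape tone.

D3 is an escape tone.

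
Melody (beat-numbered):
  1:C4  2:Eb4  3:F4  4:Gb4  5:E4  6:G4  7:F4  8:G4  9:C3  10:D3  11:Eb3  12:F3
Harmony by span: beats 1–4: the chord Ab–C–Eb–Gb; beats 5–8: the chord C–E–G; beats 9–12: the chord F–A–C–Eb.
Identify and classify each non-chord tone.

The harmony at that moment is Ab dominant seventh chord (Ab, C, Eb, Gb); F4 is not a chord tone.
It is approached by step up from Eb4 and left by step up to Gb4.
Step in, step out in the same direction — a passing tone.
The harmony at that moment is C major triad (C, E, G); F4 is not a chord tone.
It is approached by step down from G4 and left by step up to G4.
Step away and step back to the same note — a neighbor tone (lower neighbor).
The harmony at that moment is F dominant seventh chord (F, A, C, Eb); D3 is not a chord tone.
It is approached by step up from C3 and left by step up to Eb3.
Step in, step out in the same direction — a passing tone.

F4 (beat 3) — passing tone; F4 (beat 7) — neighbor tone; D3 (beat 10) — passing tone.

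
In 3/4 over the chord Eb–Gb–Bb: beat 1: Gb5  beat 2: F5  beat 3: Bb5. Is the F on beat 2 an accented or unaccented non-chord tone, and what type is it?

Unaccented escape tone.

The harmony at that moment is Eb minor triad (Eb, Gb, Bb); F5 is not a chord tone.
It is approached by step down from Gb5 and left by leap up to Bb5.
Step in, leap out — an escape tone.
It falls on a weak beat, so it is unaccented.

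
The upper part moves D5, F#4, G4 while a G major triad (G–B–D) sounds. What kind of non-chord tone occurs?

F#4 is an appoggiatura.

The harmony at that moment is G major triad (G, B, D); F#4 is not a chord tone.
It is approached by leap down from D5 and left by step up to G4.
Leap in, step out — an appoggiatura.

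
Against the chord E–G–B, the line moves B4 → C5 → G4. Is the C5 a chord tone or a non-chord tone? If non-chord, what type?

Non-chord tone — an escape tone.

The harmony at that moment is E minor triad (E, G, B); C5 is not a chord tone.
It is approached by step up from B4 and left by leap down to G4.
Step in, leap out — an escape tone.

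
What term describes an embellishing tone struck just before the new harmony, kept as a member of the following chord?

Approach: ahead of the chord change (typically by step), so it is dissonant against the current harmony. Departure: none — the same pitch is restated or held and is a chord tone of the new harmony.
Dissonant first, consonant once the harmony catches up: the note simply arrives early — an anticipation. (The reverse timing, consonant first and dissonant after the change, would be a suspension or retardation.)

Anticipation.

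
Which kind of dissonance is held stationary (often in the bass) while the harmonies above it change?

Approach: none. Departure: none — a single pitch is sustained while the chords change around it, passing through harmonies that do not contain it.
No melodic motion at all; the dissonance is created entirely by the moving harmonies against the stationary note — a pedal tone (pedal point).

Pedal tone.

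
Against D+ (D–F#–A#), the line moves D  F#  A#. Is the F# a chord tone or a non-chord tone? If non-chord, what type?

D augmented triad contains D, F#, A#; F# is the third, so it is a chord tone.

Chord tone (the third of D augmented triad).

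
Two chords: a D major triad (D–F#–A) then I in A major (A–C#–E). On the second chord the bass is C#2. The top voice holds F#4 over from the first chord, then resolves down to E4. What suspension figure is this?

4–3 suspension.

At the second chord the bass is C#2. The suspended F#4 lies a fourth above the bass; after resolving down by step to E4, the interval above the bass becomes a third.
Suspension figures are named by those two intervals: 4–3.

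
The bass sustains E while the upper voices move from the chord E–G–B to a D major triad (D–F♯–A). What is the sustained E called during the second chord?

Pedal tone (pedal point).

The harmony at that moment is D major triad (D, F♯, A); E is not a chord tone.
It is held over (the same pitch as the preceding E) and then sustained as the same pitch into the next harmony.
Sustained through a change of harmony — a pedal tone.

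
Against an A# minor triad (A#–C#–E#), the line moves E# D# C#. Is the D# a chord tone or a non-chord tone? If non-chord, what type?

The harmony at that moment is A# minor triad (A#, C#, E#); D# is not a chord tone.
It is approached by step down from E# and left by step down to C#.
Step in, step out in the same direction — a passing tone.

Non-chord tone — a passing tone.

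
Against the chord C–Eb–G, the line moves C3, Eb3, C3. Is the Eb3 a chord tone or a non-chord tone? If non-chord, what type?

C minor triad contains C, Eb, G; Eb is the third, so it is a chord tone.

Chord tone (the third of C minor triad).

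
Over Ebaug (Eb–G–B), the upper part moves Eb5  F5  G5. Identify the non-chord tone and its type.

The harmony at that moment is Eb augmented triad (Eb, G, B); F5 is not a chord tone.
It is approached by step up from Eb5 and left by step up to G5.
Step in, step out in the same direction — a passing tone.

F5 is a passing tone.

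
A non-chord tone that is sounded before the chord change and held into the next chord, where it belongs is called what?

Approach: ahead of the chord change (typically by step), so it is dissonant against the current harmony. Departure: none — the same pitch is restated or held and is a chord tone of the new harmony.
Dissonant first, consonant once the harmony catches up: the note simply arrives early — an anticipation. (The reverse timing, consonant first and dissonant after the change, would be a suspension or retardation.)

Anticipation.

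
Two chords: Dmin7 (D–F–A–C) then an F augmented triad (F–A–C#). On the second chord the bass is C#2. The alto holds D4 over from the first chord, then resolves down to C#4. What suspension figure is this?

At the second chord the bass is C#2. The suspended D4 lies a ninth above the bass; after resolving down by step to C#4, the interval above the bass becomes an octave.
Suspension figures are named by those two intervals: 9–8.

9–8 suspension.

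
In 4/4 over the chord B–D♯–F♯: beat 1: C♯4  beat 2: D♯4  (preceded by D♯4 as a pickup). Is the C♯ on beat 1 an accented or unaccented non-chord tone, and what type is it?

The harmony at that moment is B major triad (B, D♯, F♯); C♯4 is not a chord tone.
It is approached by step down from D♯4 and left by step up to D♯4.
Step away and step back to the same note — a neighbor tone (lower neighbor).
It falls on the downbeat, so it is accented.

Accented neighbor tone.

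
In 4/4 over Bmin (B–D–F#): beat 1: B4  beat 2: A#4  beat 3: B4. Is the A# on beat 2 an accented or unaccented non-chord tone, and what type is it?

The harmony at that moment is B minor triad (B, D, F#); A#4 is not a chord tone.
It is approached by step down from B4 and left by step up to B4.
Step away and step back to the same note — a neighbor tone (lower neighbor).
It falls on a weak beat, so it is unaccented.

Unaccented neighbor tone.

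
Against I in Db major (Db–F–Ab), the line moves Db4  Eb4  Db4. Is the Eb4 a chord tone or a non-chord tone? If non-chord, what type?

Non-chord tone — a neighbor tone.

The harmony at that moment is Db major triad (Db, F, Ab); Eb4 is not a chord tone.
It is approached by step up from Db4 and left by step down to Db4.
Step away and step back to the same note — a neighbor tone (upper neighbor).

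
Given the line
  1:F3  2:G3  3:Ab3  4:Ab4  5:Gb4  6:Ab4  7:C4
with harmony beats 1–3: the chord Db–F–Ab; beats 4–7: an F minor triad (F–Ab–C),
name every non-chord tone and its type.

The harmony at that moment is Db major triad (Db, F, Ab); G3 is not a chord tone.
It is approached by step up from F3 and left by step up to Ab3.
Step in, step out in the same direction — a passing tone.
The harmony at that moment is F minor triad (F, Ab, C); Gb4 is not a chord tone.
It is approached by step down from Ab4 and left by step up to Ab4.
Step away and step back to the same note — a neighbor tone (lower neighbor).

G3 (beat 2) — passing tone; Gb4 (beat 5) — neighbor tone.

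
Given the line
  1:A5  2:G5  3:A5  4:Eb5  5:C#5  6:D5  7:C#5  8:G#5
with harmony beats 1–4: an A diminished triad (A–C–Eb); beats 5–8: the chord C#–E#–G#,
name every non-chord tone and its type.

G5 (beat 2) — neighbor tone; D5 (beat 6) — neighbor tone.

The harmony at that moment is A diminished triad (A, C, Eb); G5 is not a chord tone.
It is approached by step down from A5 and left by step up to A5.
Step away and step back to the same note — a neighbor tone (lower neighbor).
The harmony at that moment is C# major triad (C#, E#, G#); D5 is not a chord tone.
It is approached by step up from C#5 and left by step down to C#5.
Step away and step back to the same note — a neighbor tone (upper neighbor).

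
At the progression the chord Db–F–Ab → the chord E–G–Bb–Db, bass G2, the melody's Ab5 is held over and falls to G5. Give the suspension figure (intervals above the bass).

At the second chord the bass is G2. The suspended Ab5 lies a ninth above the bass; after resolving down by step to G5, the interval above the bass becomes an octave.
Suspension figures are named by those two intervals: 9–8.

9–8 suspension.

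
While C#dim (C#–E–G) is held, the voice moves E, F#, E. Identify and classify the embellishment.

F# is a neighbor tone.

The harmony at that moment is C# diminished triad (C#, E, G); F# is not a chord tone.
It is approached by step up from E and left by step down to E.
Step away and step back to the same note — a neighbor tone (upper neighbor).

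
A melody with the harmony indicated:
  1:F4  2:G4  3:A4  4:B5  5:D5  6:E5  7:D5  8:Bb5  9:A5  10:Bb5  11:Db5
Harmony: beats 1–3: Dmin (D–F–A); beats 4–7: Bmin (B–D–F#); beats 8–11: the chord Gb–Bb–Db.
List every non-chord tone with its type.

The harmony at that moment is D minor triad (D, F, A); G4 is not a chord tone.
It is approached by step up from F4 and left by step up to A4.
Step in, step out in the same direction — a passing tone.
The harmony at that moment is B minor triad (B, D, F#); E5 is not a chord tone.
It is approached by step up from D5 and left by step down to D5.
Step away and step back to the same note — a neighbor tone (upper neighbor).
The harmony at that moment is Gb major triad (Gb, Bb, Db); A5 is not a chord tone.
It is approached by step down from Bb5 and left by step up to Bb5.
Step away and step back to the same note — a neighbor tone (lower neighbor).

G4 (beat 2) — passing tone; E5 (beat 6) — neighbor tone; A5 (beat 9) — neighbor tone.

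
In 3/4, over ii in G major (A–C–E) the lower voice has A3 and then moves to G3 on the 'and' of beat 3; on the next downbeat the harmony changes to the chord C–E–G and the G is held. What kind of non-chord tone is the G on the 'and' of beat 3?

Anticipation.

The harmony at that moment is A minor triad (A, C, E); G3 is not a chord tone.
It is approached by step down from A3 and then sustained as the same pitch into the next harmony.
Arriving early and becoming a chord tone when the harmony changes — an anticipation.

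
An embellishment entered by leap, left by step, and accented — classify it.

Approach: by leap. Departure: by step. Metric position: strong.
Leap in, step out, in a metrically strong position — an appoggiatura. (It is the mirror image of the escape tone, which steps in and leaps out from a weak position.)

Appoggiatura.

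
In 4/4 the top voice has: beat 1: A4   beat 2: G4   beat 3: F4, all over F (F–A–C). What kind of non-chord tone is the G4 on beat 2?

The harmony at that moment is F major triad (F, A, C); G4 is not a chord tone.
It is approached by step down from A4 and left by step down to F4.
Step in, step out in the same direction — a passing tone.

Passing tone.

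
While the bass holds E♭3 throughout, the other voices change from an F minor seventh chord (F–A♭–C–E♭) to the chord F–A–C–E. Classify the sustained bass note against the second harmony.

The harmony at that moment is F major seventh chord (F, A, C, E); E♭3 is not a chord tone.
It is held over (the same pitch as the preceding E♭3) and then sustained as the same pitch into the next harmony.
Sustained through a change of harmony — a pedal tone.

Pedal tone (pedal point).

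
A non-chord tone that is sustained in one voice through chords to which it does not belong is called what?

Approach: none. Departure: none — a single pitch is sustained while the chords change around it, passing through harmonies that do not contain it.
No melodic motion at all; the dissonance is created entirely by the moving harmonies against the stationary note — a pedal tone (pedal point).

Pedal tone.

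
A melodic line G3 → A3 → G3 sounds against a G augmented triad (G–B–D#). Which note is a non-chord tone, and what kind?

The harmony at that moment is G augmented triad (G, B, D#); A3 is not a chord tone.
It is approached by step up from G3 and left by step down to G3.
Step away and step back to the same note — a neighbor tone (upper neighbor).

A3 is a neighbor tone.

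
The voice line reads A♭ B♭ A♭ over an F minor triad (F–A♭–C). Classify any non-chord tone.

B♭ is a neighbor tone.

The harmony at that moment is F minor triad (F, A♭, C); B♭ is not a chord tone.
It is approached by step up from A♭ and left by step down to A♭.
Step away and step back to the same note — a neighbor tone (upper neighbor).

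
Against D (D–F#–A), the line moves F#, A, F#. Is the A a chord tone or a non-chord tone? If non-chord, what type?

Chord tone (the fifth of D major triad).

D major triad contains D, F#, A; A is the fifth, so it is a chord tone.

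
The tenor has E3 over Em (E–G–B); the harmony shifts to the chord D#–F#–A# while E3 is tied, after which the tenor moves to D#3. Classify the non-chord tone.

The harmony at that moment is D# minor triad (D#, F#, A#); E3 is not a chord tone.
It is held over (the same pitch as the preceding E3) and left by step down to D#3.
Held over from the previous chord and resolving down by step — a suspension.

E3 is a suspension.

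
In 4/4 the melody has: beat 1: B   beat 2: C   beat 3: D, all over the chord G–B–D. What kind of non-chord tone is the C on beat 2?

The harmony at that moment is G major triad (G, B, D); C is not a chord tone.
It is approached by step up from B and left by step up to D.
Step in, step out in the same direction — a passing tone.

Passing tone.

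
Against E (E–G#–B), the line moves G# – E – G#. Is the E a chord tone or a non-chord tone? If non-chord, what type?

Chord tone (the root of E major triad).

E major triad contains E, G#, B; E is the root, so it is a chord tone.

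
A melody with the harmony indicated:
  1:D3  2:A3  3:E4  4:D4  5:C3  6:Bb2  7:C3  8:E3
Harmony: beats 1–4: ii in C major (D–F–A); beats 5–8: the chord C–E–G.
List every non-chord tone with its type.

The harmony at that moment is D minor triad (D, F, A); E4 is not a chord tone.
It is approached by leap up from A3 and left by step down to D4.
Leap in, step out — an appoggiatura.
The harmony at that moment is C major triad (C, E, G); Bb2 is not a chord tone.
It is approached by step down from C3 and left by step up to C3.
Step away and step back to the same note — a neighbor tone (lower neighbor).

E4 (beat 3) — appoggiatura; Bb2 (beat 6) — neighbor tone.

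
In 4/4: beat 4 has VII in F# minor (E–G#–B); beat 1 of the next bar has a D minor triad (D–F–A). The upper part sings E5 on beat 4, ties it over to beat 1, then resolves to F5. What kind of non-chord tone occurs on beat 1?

Retardation.

The harmony at that moment is D minor triad (D, F, A); E5 is not a chord tone.
It is held over (the same pitch as the preceding E5) and left by step up to F5.
Held over from the previous chord and resolving up by step — a retardation.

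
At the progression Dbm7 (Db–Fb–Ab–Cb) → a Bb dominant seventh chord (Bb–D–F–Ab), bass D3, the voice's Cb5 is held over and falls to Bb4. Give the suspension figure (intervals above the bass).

7–6 suspension.

At the second chord the bass is D3. The suspended Cb5 lies a seventh above the bass; after resolving down by step to Bb4, the interval above the bass becomes a sixth.
Suspension figures are named by those two intervals: 7–6.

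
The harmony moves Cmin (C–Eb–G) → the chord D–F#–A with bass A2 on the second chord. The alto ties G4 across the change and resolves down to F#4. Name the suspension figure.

7–6 suspension.

At the second chord the bass is A2. The suspended G4 lies a seventh above the bass; after resolving down by step to F#4, the interval above the bass becomes a sixth.
Suspension figures are named by those two intervals: 7–6.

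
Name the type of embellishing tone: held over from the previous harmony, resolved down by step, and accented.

Suspension.

Approach: by preparation — the pitch is first a chord tone, then held (tied or repeated) while the harmony changes under it. Departure: down by step. Metric position: strong.
A prepared dissonance that resolves downward by step — a suspension. (The same figure resolving upward would be a retardation.)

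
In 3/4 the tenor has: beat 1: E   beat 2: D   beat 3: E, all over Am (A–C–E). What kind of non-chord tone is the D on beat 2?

Lower neighbor tone.

The harmony at that moment is A minor triad (A, C, E); D is not a chord tone.
It is approached by step down from E and left by step up to E.
Step away and step back to the same note — a neighbor tone (lower neighbor).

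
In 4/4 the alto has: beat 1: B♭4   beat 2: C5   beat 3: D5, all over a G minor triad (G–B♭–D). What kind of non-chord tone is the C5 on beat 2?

Passing tone.

The harmony at that moment is G minor triad (G, B♭, D); C5 is not a chord tone.
It is approached by step up from B♭4 and left by step up to D5.
Step in, step out in the same direction — a passing tone.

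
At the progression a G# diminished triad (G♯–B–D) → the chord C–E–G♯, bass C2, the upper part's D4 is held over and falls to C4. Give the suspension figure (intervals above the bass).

9–8 suspension.

At the second chord the bass is C2. The suspended D4 lies a ninth above the bass; after resolving down by step to C4, the interval above the bass becomes an octave.
Suspension figures are named by those two intervals: 9–8.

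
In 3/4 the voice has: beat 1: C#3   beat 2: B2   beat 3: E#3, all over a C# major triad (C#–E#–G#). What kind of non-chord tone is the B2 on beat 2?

Escape tone.

The harmony at that moment is C# major triad (C#, E#, G#); B2 is not a chord tone.
It is approached by step down from C#3 and left by leap up to E#3.
Step in, leap out, on a weak beat — an escape tone.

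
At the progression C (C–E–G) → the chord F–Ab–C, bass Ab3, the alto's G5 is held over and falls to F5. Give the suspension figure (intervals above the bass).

At the second chord the bass is Ab3. The suspended G5 lies a seventh above the bass; after resolving down by step to F5, the interval above the bass becomes a sixth.
Suspension figures are named by those two intervals: 7–6.

7–6 suspension.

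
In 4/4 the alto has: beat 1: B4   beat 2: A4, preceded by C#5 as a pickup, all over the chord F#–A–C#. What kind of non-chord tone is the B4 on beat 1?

The harmony at that moment is F# minor triad (F#, A, C#); B4 is not a chord tone.
It is approached by step down from C#5 and left by step down to A4.
Step in, step out in the same direction — a passing tone.

Passing tone.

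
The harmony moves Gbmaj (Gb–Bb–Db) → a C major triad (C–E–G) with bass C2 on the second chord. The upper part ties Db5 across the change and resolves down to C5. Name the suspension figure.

9–8 suspension.

At the second chord the bass is C2. The suspended Db5 lies a ninth above the bass; after resolving down by step to C5, the interval above the bass becomes an octave.
Suspension figures are named by those two intervals: 9–8.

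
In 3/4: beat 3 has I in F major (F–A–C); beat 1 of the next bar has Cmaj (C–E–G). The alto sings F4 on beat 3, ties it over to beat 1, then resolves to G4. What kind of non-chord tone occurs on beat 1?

Retardation.

The harmony at that moment is C major triad (C, E, G); F4 is not a chord tone.
It is held over (the same pitch as the preceding F4) and left by step up to G4.
Held over from the previous chord and resolving up by step — a retardation.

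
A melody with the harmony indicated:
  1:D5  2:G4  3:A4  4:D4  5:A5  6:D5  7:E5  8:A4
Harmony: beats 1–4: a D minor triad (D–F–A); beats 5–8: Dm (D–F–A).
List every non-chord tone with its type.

The harmony at that moment is D minor triad (D, F, A); G4 is not a chord tone.
It is approached by leap down from D5 and left by step up to A4.
Leap in, step out — an appoggiatura.
The harmony at that moment is D minor triad (D, F, A); E5 is not a chord tone.
It is approached by step up from D5 and left by leap down to A4.
Step in, leap out — an escape tone.

G4 (beat 2) — appoggiatura; E5 (beat 7) — escape tone.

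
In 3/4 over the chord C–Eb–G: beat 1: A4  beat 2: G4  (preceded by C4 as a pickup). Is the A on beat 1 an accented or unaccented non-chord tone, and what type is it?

The harmony at that moment is C minor triad (C, Eb, G); A4 is not a chord tone.
It is approached by leap up from C4 and left by step down to G4.
Leap in, step out — an appoggiatura.
It falls on the downbeat, so it is accented.

Accented appoggiatura.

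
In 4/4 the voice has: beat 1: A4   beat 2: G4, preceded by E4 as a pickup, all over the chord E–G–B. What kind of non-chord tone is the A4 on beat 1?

The harmony at that moment is E minor triad (E, G, B); A4 is not a chord tone.
It is approached by leap up from E4 and left by step down to G4.
Leap in, step out, metrically accented — an appoggiatura.

Appoggiatura.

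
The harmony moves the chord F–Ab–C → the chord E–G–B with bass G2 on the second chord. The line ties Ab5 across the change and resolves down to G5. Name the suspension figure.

At the second chord the bass is G2. The suspended Ab5 lies a ninth above the bass; after resolving down by step to G5, the interval above the bass becomes an octave.
Suspension figures are named by those two intervals: 9–8.

9–8 suspension.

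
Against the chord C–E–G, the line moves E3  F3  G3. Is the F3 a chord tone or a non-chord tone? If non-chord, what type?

Non-chord tone — a passing tone.

The harmony at that moment is C major triad (C, E, G); F3 is not a chord tone.
It is approached by step up from E3 and left by step up to G3.
Step in, step out in the same direction — a passing tone.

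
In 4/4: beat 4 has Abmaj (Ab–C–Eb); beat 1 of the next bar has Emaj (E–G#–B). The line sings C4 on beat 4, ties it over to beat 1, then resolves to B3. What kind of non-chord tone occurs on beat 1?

The harmony at that moment is E major triad (E, G#, B); C4 is not a chord tone.
It is held over (the same pitch as the preceding C4) and left by step down to B3.
Held over from the previous chord and resolving down by step — a suspension.

Suspension.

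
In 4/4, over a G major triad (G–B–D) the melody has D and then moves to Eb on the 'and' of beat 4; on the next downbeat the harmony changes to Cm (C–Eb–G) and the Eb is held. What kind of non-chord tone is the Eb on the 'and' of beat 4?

The harmony at that moment is G major triad (G, B, D); Eb is not a chord tone.
It is approached by step up from D and then sustained as the same pitch into the next harmony.
Arriving early and becoming a chord tone when the harmony changes — an anticipation.

Anticipation.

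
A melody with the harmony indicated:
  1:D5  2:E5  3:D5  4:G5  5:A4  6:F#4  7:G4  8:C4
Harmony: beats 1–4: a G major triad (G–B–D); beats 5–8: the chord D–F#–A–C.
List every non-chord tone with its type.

E5 (beat 2) — neighbor tone; G4 (beat 7) — escape tone.

The harmony at that moment is G major triad (G, B, D); E5 is not a chord tone.
It is approached by step up from D5 and left by step down to D5.
Step away and step back to the same note — a neighbor tone (upper neighbor).
The harmony at that moment is D dominant seventh chord (D, F#, A, C); G4 is not a chord tone.
It is approached by step up from F#4 and left by leap down to C4.
Step in, leap out — an escape tone.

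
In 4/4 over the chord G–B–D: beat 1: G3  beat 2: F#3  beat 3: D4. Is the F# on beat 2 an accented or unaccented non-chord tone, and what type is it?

Unaccented escape tone.

The harmony at that moment is G major triad (G, B, D); F#3 is not a chord tone.
It is approached by step down from G3 and left by leap up to D4.
Step in, leap out — an escape tone.
It falls on a weak beat, so it is unaccented.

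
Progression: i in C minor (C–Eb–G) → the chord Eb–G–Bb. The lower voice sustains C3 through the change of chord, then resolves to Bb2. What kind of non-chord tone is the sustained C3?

C3 is a suspension.

The harmony at that moment is Eb major triad (Eb, G, Bb); C3 is not a chord tone.
It is held over (the same pitch as the preceding C3) and left by step down to Bb2.
Held over from the previous chord and resolving down by step — a suspension.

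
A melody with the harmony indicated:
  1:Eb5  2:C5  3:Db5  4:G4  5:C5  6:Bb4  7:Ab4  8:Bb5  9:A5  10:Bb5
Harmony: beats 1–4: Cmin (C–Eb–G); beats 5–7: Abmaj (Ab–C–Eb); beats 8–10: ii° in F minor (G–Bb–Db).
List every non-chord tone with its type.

The harmony at that moment is C minor triad (C, Eb, G); Db5 is not a chord tone.
It is approached by step up from C5 and left by leap down to G4.
Step in, leap out — an escape tone.
The harmony at that moment is Ab major triad (Ab, C, Eb); Bb4 is not a chord tone.
It is approached by step down from C5 and left by step down to Ab4.
Step in, step out in the same direction — a passing tone.
The harmony at that moment is G diminished triad (G, Bb, Db); A5 is not a chord tone.
It is approached by step down from Bb5 and left by step up to Bb5.
Step away and step back to the same note — a neighbor tone (lower neighbor).

Db5 (beat 3) — escape tone; Bb4 (beat 6) — passing tone; A5 (beat 9) — neighbor tone.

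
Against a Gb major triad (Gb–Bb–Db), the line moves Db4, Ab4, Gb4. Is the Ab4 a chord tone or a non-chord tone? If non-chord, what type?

The harmony at that moment is Gb major triad (Gb, Bb, Db); Ab4 is not a chord tone.
It is approached by leap up from Db4 and left by step down to Gb4.
Leap in, step out — an appoggiatura.

Non-chord tone — an appoggiatura.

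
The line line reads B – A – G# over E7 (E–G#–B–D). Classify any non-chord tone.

A is a passing tone.

The harmony at that moment is E dominant seventh chord (E, G#, B, D); A is not a chord tone.
It is approached by step down from B and left by step down to G#.
Step in, step out in the same direction — a passing tone.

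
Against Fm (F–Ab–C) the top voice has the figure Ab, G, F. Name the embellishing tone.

The harmony at that moment is F minor triad (F, Ab, C); G is not a chord tone.
It is approached by step down from Ab and left by step down to F.
Step in, step out in the same direction — a passing tone.

G is a passing tone.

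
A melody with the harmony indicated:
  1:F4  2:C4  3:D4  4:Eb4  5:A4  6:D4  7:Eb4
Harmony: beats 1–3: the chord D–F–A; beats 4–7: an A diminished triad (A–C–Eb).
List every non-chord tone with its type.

The harmony at that moment is D minor triad (D, F, A); C4 is not a chord tone.
It is approached by leap down from F4 and left by step up to D4.
Leap in, step out — an appoggiatura.
The harmony at that moment is A diminished triad (A, C, Eb); D4 is not a chord tone.
It is approached by leap down from A4 and left by step up to Eb4.
Leap in, step out — an appoggiatura.

C4 (beat 2) — appoggiatura; D4 (beat 6) — appoggiatura.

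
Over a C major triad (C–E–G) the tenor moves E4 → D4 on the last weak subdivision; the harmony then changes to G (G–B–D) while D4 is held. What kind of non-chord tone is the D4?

D4 is an anticipation.

The harmony at that moment is C major triad (C, E, G); D4 is not a chord tone.
It is approached by step down from E4 and then sustained as the same pitch into the next harmony.
Arriving early and becoming a chord tone when the harmony changes — an anticipation.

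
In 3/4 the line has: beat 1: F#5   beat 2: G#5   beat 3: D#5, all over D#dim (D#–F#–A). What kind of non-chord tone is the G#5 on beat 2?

Escape tone.

The harmony at that moment is D# diminished triad (D#, F#, A); G#5 is not a chord tone.
It is approached by step up from F#5 and left by leap down to D#5.
Step in, leap out, on a weak beat — an escape tone.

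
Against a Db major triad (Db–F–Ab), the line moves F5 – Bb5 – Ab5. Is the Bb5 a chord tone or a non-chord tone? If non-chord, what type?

Non-chord tone — an appoggiatura.

The harmony at that moment is Db major triad (Db, F, Ab); Bb5 is not a chord tone.
It is approached by leap up from F5 and left by step down to Ab5.
Leap in, step out — an appoggiatura.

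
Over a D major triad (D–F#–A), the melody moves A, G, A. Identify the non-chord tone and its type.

The harmony at that moment is D major triad (D, F#, A); G is not a chord tone.
It is approached by step down from A and left by step up to A.
Step away and step back to the same note — a neighbor tone (lower neighbor).

G is a neighbor tone.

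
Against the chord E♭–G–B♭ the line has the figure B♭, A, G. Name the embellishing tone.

A is a passing tone.

The harmony at that moment is E♭ major triad (E♭, G, B♭); A is not a chord tone.
It is approached by step down from B♭ and left by step down to G.
Step in, step out in the same direction — a passing tone.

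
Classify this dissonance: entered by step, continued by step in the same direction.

Passing tone.

Approach: by step. Departure: by step, continuing in the same direction.
Stepwise on both sides with no change of direction means the note fills in the space between two different chord tones — a passing tone. (Had it turned back to its starting note it would be a neighbor tone instead.)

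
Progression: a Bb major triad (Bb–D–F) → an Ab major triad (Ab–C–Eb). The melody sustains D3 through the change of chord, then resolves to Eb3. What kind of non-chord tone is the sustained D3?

The harmony at that moment is Ab major triad (Ab, C, Eb); D3 is not a chord tone.
It is held over (the same pitch as the preceding D3) and left by step up to Eb3.
Held over from the previous chord and resolving up by step — a retardation.

D3 is a retardation.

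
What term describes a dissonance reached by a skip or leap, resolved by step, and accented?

Appoggiatura.

Approach: by leap. Departure: by step. Metric position: strong.
Leap in, step out, in a metrically strong position — an appoggiatura. (It is the mirror image of the escape tone, which steps in and leaps out from a weak position.)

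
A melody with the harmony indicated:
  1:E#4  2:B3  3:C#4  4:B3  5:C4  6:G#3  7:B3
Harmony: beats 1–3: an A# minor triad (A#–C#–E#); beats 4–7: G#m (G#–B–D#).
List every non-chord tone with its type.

B3 (beat 2) — appoggiatura; C4 (beat 5) — escape tone.

The harmony at that moment is A# minor triad (A#, C#, E#); B3 is not a chord tone.
It is approached by leap down from E#4 and left by step up to C#4.
Leap in, step out — an appoggiatura.
The harmony at that moment is G# minor triad (G#, B, D#); C4 is not a chord tone.
It is approached by step up from B3 and left by leap down to G#3.
Step in, leap out — an escape tone.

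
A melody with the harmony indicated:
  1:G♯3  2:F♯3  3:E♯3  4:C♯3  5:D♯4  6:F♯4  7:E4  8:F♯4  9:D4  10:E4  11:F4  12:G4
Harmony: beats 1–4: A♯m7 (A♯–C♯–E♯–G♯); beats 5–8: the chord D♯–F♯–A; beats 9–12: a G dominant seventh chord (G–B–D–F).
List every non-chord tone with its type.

The harmony at that moment is A♯ minor seventh chord (A♯, C♯, E♯, G♯); F♯3 is not a chord tone.
It is approached by step down from G♯3 and left by step down to E♯3.
Step in, step out in the same direction — a passing tone.
The harmony at that moment is D♯ diminished triad (D♯, F♯, A); E4 is not a chord tone.
It is approached by step down from F♯4 and left by step up to F♯4.
Step away and step back to the same note — a neighbor tone (lower neighbor).
The harmony at that moment is G dominant seventh chord (G, B, D, F); E4 is not a chord tone.
It is approached by step up from D4 and left by step up to F4.
Step in, step out in the same direction — a passing tone.

F♯3 (beat 2) — passing tone; E4 (beat 7) — neighbor tone; E4 (beat 10) — passing tone.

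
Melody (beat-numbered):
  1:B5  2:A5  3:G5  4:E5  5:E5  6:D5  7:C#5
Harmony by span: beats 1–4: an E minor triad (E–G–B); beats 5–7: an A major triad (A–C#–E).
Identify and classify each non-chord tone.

The harmony at that moment is E minor triad (E, G, B); A5 is not a chord tone.
It is approached by step down from B5 and left by step down to G5.
Step in, step out in the same direction — a passing tone.
The harmony at that moment is A major triad (A, C#, E); D5 is not a chord tone.
It is approached by step down from E5 and left by step down to C#5.
Step in, step out in the same direction — a passing tone.

A5 (beat 2) — passing tone; D5 (beat 6) — passing tone.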